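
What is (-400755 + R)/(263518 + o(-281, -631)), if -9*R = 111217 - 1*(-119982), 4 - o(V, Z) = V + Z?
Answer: -1918997/1189953 ≈ -1.6127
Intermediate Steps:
o(V, Z) = 4 - V - Z (o(V, Z) = 4 - (V + Z) = 4 + (-V - Z) = 4 - V - Z)
R = -231199/9 (R = -(111217 - 1*(-119982))/9 = -(111217 + 119982)/9 = -1/9*231199 = -231199/9 ≈ -25689.)
(-400755 + R)/(263518 + o(-281, -631)) = (-400755 - 231199/9)/(263518 + (4 - 1*(-281) - 1*(-631))) = -3837994/(9*(263518 + (4 + 281 + 631))) = -3837994/(9*(263518 + 916)) = -3837994/9/264434 = -3837994/9*1/264434 = -1918997/1189953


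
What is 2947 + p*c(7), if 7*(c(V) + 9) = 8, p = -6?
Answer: 20959/7 ≈ 2994.1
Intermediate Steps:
c(V) = -55/7 (c(V) = -9 + (⅐)*8 = -9 + 8/7 = -55/7)
2947 + p*c(7) = 2947 - 6*(-55/7) = 2947 + 330/7 = 20959/7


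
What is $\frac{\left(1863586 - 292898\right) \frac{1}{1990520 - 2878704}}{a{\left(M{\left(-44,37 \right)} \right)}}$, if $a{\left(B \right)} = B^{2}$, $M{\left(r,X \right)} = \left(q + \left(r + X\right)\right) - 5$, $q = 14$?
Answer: $- \frac{49084}{111023} \approx -0.44211$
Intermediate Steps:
$M{\left(r,X \right)} = 9 + X + r$ ($M{\left(r,X \right)} = \left(14 + \left(r + X\right)\right) - 5 = \left(14 + \left(X + r\right)\right) - 5 = \left(14 + X + r\right) - 5 = 9 + X + r$)
$\frac{\left(1863586 - 292898\right) \frac{1}{1990520 - 2878704}}{a{\left(M{\left(-44,37 \right)} \right)}} = \frac{\left(1863586 - 292898\right) \frac{1}{1990520 - 2878704}}{\left(9 + 37 - 44\right)^{2}} = \frac{1570688 \frac{1}{-888184}}{2^{2}} = \frac{1570688 \left(- \frac{1}{888184}\right)}{4} = \left(- \frac{196336}{111023}\right) \frac{1}{4} = - \frac{49084}{111023}$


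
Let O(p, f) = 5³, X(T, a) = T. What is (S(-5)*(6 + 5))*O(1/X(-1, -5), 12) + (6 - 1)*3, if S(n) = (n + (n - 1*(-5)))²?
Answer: 34390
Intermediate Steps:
O(p, f) = 125
S(n) = (5 + 2*n)² (S(n) = (n + (n + 5))² = (n + (5 + n))² = (5 + 2*n)²)
(S(-5)*(6 + 5))*O(1/X(-1, -5), 12) + (6 - 1)*3 = ((5 + 2*(-5))²*(6 + 5))*125 + (6 - 1)*3 = ((5 - 10)²*11)*125 + 5*3 = ((-5)²*11)*125 + 15 = (25*11)*125 + 15 = 275*125 + 15 = 34375 + 15 = 34390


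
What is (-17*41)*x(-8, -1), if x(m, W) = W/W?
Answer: -697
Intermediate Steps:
x(m, W) = 1
(-17*41)*x(-8, -1) = -17*41*1 = -697*1 = -697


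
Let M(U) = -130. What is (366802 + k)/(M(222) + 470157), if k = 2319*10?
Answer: 389992/470027 ≈ 0.82972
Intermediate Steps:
k = 23190
(366802 + k)/(M(222) + 470157) = (366802 + 23190)/(-130 + 470157) = 389992/470027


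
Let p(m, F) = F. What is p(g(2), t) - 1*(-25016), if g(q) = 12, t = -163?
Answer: 24853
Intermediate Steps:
p(g(2), t) - 1*(-25016) = -163 - 1*(-25016) = -163 + 25016 = 24853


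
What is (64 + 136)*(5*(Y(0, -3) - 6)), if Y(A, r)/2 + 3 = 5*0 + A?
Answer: -12000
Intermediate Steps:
Y(A, r) = -6 + 2*A (Y(A, r) = -6 + 2*(5*0 + A) = -6 + 2*(0 + A) = -6 + 2*A)
(64 + 136)*(5*(Y(0, -3) - 6)) = (64 + 136)*(5*((-6 + 2*0) - 6)) = 200*(5*((-6 + 0) - 6)) = 200*(5*(-6 - 6)) = 200*(5*(-12)) = 200*(-60) = -12000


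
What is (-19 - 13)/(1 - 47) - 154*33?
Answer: -116870/23 ≈ -5081.3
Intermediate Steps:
(-19 - 13)/(1 - 47) - 154*33 = -32/(-46) - 5082 = -32*(-1/46) - 5082 = 16/23 - 5082 = -116870/23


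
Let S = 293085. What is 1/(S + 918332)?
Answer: 1/1211417 ≈ 8.2548e-7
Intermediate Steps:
1/(S + 918332) = 1/(293085 + 918332) = 1/1211417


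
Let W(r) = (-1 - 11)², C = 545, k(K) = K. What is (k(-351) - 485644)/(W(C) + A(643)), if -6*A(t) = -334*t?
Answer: -1457985/107813 ≈ -13.523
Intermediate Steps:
A(t) = 167*t/3 (A(t) = -(-167)*t/3 = 167*t/3)
W(r) = 144 (W(r) = (-12)² = 144)
(k(-351) - 485644)/(W(C) + A(643)) = (-351 - 485644)/(144 + (167/3)*643) = -485995/(144 + 107381/3) = -485995/107813/3 = -485995*3/107813 = -1457985/107813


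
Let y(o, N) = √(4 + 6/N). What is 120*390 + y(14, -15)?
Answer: 46800 + 3*√10/5 ≈ 46802.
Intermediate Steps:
120*390 + y(14, -15) = 120*390 + √(4 + 6/(-15)) = 46800 + √(4 + 6*(-1/15)) = 46800 + √(4 - ⅖) = 46800 + √(18/5) = 46800 + 3*√10/5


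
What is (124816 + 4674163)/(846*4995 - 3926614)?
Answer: 4798979/299156 ≈ 16.042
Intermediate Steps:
(124816 + 4674163)/(846*4995 - 3926614) = 4798979/(4225770 - 3926614) = 4798979/299156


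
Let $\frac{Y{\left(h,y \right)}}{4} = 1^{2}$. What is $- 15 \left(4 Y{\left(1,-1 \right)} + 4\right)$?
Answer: $-300$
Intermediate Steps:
$Y{\left(h,y \right)} = 4$ ($Y{\left(h,y \right)} = 4 \cdot 1^{2} = 4 \cdot 1 = 4$)
$- 15 \left(4 Y{\left(1,-1 \right)} + 4\right) = - 15 \left(4 \cdot 4 + 4\right) = - 15 \left(16 + 4\right) = \left(-15\right) 20 = -300$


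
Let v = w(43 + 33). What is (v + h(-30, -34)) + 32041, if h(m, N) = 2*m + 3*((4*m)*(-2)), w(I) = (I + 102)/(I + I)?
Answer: 2485365/76 ≈ 32702.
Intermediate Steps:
w(I) = (102 + I)/(2*I) (w(I) = (102 + I)/((2*I)) = (102 + I)*(1/(2*I)) = (102 + I)/(2*I))
v = 89/76 (v = (102 + (43 + 33))/(2*(43 + 33)) = (½)*(102 + 76)/76 = (½)*(1/76)*178 = 89/76 ≈ 1.1711)
h(m, N) = -22*m (h(m, N) = 2*m + 3*(-8*m) = 2*m - 24*m = -22*m)
(v + h(-30, -34)) + 32041 = (89/76 - 22*(-30)) + 32041 = (89/76 + 660) + 32041 = 50249/76 + 32041 = 2485365/76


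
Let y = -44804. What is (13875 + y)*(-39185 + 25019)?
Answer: 438140214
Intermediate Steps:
(13875 + y)*(-39185 + 25019) = (13875 - 44804)*(-39185 + 25019) = -30929*(-14166) = 438140214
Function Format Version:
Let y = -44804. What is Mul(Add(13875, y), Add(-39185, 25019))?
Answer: 438140214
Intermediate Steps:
Mul(Add(13875, y), Add(-39185, 25019)) = Mul(Add(13875, -44804), Add(-39185, 25019)) = Mul(-30929, -14166) = 438140214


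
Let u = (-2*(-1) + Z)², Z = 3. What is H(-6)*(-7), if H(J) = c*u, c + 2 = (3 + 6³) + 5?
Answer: -38850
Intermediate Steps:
c = 222 (c = -2 + ((3 + 6³) + 5) = -2 + ((3 + 216) + 5) = -2 + (219 + 5) = -2 + 224 = 222)
u = 25 (u = (-2*(-1) + 3)² = (2 + 3)² = 5² = 25)
H(J) = 5550 (H(J) = 222*25 = 5550)
H(-6)*(-7) = 5550*(-7) = -38850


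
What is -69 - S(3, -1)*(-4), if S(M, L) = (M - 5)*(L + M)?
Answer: -85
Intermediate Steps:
S(M, L) = (-5 + M)*(L + M)
-69 - S(3, -1)*(-4) = -69 - (3**2 - 5*(-1) - 5*3 - 1*3)*(-4) = -69 - (9 + 5 - 15 - 3)*(-4) = -69 - (-4)*(-4) = -69 - 1*16 = -69 - 16 = -85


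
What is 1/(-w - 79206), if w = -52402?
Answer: -1/26804 ≈ -3.7308e-5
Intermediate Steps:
1/(-w - 79206) = 1/(-1*(-52402) - 79206) = 1/(52402 - 79206) = 1/(-26804) = -1/26804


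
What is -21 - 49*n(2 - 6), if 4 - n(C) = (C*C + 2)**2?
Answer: 15659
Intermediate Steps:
n(C) = 4 - (2 + C**2)**2 (n(C) = 4 - (C*C + 2)**2 = 4 - (C**2 + 2)**2 = 4 - (2 + C**2)**2)
-21 - 49*n(2 - 6) = -21 - 49*(4 - (2 + (2 - 6)**2)**2) = -21 - 49*(4 - (2 + (-4)**2)**2) = -21 - 49*(4 - (2 + 16)**2) = -21 - 49*(4 - 1*18**2) = -21 - 49*(4 - 1*324) = -21 - 49*(4 - 324) = -21 - 49*(-320) = -21 + 15680 = 15659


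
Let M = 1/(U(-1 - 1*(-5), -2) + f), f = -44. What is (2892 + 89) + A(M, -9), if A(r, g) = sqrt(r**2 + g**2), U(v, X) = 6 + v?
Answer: 2981 + sqrt(93637)/34 ≈ 2990.0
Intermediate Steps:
M = -1/34 (M = 1/((6 + (-1 - 1*(-5))) - 44) = 1/((6 + (-1 + 5)) - 44) = 1/((6 + 4) - 44) = 1/(10 - 44) = 1/(-34) = -1/34 ≈ -0.029412)
A(r, g) = sqrt(g**2 + r**2)
(2892 + 89) + A(M, -9) = (2892 + 89) + sqrt((-9)**2 + (-1/34)**2) = 2981 + sqrt(81 + 1/1156) = 2981 + sqrt(93637/1156) = 2981 + sqrt(93637)/34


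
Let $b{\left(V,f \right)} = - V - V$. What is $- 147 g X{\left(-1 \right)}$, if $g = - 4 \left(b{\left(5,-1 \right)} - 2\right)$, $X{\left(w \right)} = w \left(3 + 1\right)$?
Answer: $28224$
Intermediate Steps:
$b{\left(V,f \right)} = - 2 V$
$X{\left(w \right)} = 4 w$ ($X{\left(w \right)} = w 4 = 4 w$)
$g = 48$ ($g = - 4 \left(\left(-2\right) 5 - 2\right) = - 4 \left(-10 - 2\right) = \left(-4\right) \left(-12\right) = 48$)
$- 147 g X{\left(-1 \right)} = \left(-147\right) 48 \cdot 4 \left(-1\right) = \left(-7056\right) \left(-4\right) = 28224$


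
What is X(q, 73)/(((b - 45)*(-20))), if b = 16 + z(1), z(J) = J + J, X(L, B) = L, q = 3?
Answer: 1/180 ≈ 0.0055556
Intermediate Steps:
z(J) = 2*J
b = 18 (b = 16 + 2*1 = 16 + 2 = 18)
X(q, 73)/(((b - 45)*(-20))) = 3/(((18 - 45)*(-20))) = 3/((-27*(-20))) = 3/540 = 3*(1/540) = 1/180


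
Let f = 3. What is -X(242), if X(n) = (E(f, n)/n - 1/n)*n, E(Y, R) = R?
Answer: -241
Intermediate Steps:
X(n) = n*(1 - 1/n) (X(n) = (n/n - 1/n)*n = (1 - 1/n)*n = n*(1 - 1/n))
-X(242) = -(-1 + 242) = -1*241 = -241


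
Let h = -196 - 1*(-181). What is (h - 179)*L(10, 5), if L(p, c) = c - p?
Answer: 970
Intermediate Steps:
h = -15 (h = -196 + 181 = -15)
(h - 179)*L(10, 5) = (-15 - 179)*(5 - 1*10) = -194*(5 - 10) = -194*(-5) = 970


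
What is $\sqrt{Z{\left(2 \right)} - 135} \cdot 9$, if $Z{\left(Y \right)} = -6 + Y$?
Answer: $9 i \sqrt{139} \approx 106.11 i$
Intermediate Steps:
$\sqrt{Z{\left(2 \right)} - 135} \cdot 9 = \sqrt{\left(-6 + 2\right) - 135} \cdot 9 = \sqrt{-4 - 135} \cdot 9 = \sqrt{-139} \cdot 9 = i \sqrt{139} \cdot 9 = 9 i \sqrt{139}$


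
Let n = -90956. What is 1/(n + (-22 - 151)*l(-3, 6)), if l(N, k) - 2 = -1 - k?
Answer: -1/90091 ≈ -1.1100e-5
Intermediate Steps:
l(N, k) = 1 - k (l(N, k) = 2 + (-1 - k) = 1 - k)
1/(n + (-22 - 151)*l(-3, 6)) = 1/(-90956 + (-22 - 151)*(1 - 1*6)) = 1/(-90956 - 173*(1 - 6)) = 1/(-90956 - 173*(-5)) = 1/(-90956 + 865) = 1/(-90091) = -1/90091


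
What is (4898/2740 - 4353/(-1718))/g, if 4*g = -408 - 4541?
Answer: -10170992/2912065835 ≈ -0.0034927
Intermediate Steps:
g = -4949/4 (g = (-408 - 4541)/4 = (1/4)*(-4949) = -4949/4 ≈ -1237.3)
(4898/2740 - 4353/(-1718))/g = (4898/2740 - 4353/(-1718))/(-4949/4) = (4898*(1/2740) - 4353*(-1/1718))*(-4/4949) = (2449/1370 + 4353/1718)*(-4/4949) = (2542748/588415)*(-4/4949) = -10170992/2912065835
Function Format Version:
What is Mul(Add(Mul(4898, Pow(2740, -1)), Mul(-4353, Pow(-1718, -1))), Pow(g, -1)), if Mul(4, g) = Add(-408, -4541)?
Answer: Rational(-10170992, 2912065835) ≈ -0.0034927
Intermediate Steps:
g = Rational(-4949, 4) (g = Mul(Rational(1, 4), Add(-408, -4541)) = Mul(Rational(1, 4), -4949) = Rational(-4949, 4) ≈ -1237.3)
Mul(Add(Mul(4898, Pow(2740, -1)), Mul(-4353, Pow(-1718, -1))), Pow(g, -1)) = Mul(Add(Mul(4898, Pow(2740, -1)), Mul(-4353, Pow(-1718, -1))), Pow(Rational(-4949, 4), -1)) = Mul(Add(Mul(4898, Rational(1, 2740)), Mul(-4353, Rational(-1, 1718))), Rational(-4, 4949)) = Mul(Add(Rational(2449, 1370), Rational(4353, 1718)), Rational(-4, 4949)) = Mul(Rational(2542748, 588415), Rational(-4, 4949)) = Rational(-10170992, 2912065835)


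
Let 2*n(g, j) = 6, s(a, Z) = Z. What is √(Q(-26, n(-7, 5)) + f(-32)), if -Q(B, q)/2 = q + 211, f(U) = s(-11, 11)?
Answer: I*√417 ≈ 20.421*I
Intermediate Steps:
n(g, j) = 3 (n(g, j) = (½)*6 = 3)
f(U) = 11
Q(B, q) = -422 - 2*q (Q(B, q) = -2*(q + 211) = -2*(211 + q) = -422 - 2*q)
√(Q(-26, n(-7, 5)) + f(-32)) = √((-422 - 2*3) + 11) = √((-422 - 6) + 11) = √(-428 + 11) = √(-417) = I*√417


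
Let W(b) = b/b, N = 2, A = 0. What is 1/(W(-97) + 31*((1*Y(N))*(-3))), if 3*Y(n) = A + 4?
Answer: -1/123 ≈ -0.0081301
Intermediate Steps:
W(b) = 1
Y(n) = 4/3 (Y(n) = (0 + 4)/3 = (1/3)*4 = 4/3)
1/(W(-97) + 31*((1*Y(N))*(-3))) = 1/(1 + 31*((1*(4/3))*(-3))) = 1/(1 + 31*((4/3)*(-3))) = 1/(1 + 31*(-4)) = 1/(1 - 124) = 1/(-123) = -1/123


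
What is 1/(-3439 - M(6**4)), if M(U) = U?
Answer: -1/4735 ≈ -0.00021119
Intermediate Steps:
1/(-3439 - M(6**4)) = 1/(-3439 - 1*6**4) = 1/(-3439 - 1*1296) = 1/(-3439 - 1296) = 1/(-4735) = -1/4735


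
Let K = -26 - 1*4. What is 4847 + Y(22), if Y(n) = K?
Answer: 4817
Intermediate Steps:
K = -30 (K = -26 - 4 = -30)
Y(n) = -30
4847 + Y(22) = 4847 - 30 = 4817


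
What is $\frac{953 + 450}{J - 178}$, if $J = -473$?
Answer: $- \frac{1403}{651} \approx -2.1551$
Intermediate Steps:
$\frac{953 + 450}{J - 178} = \frac{953 + 450}{-473 - 178} = \frac{1}{-651} \cdot 1403 = \left(- \frac{1}{651}\right) 1403 = - \frac{1403}{651}$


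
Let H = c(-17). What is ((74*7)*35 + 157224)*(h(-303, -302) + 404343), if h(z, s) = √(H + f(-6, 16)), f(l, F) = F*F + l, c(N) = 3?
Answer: 70903162422 + 175354*√253 ≈ 7.0906e+10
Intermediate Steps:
H = 3
f(l, F) = l + F² (f(l, F) = F² + l = l + F²)
h(z, s) = √253 (h(z, s) = √(3 + (-6 + 16²)) = √(3 + (-6 + 256)) = √(3 + 250) = √253)
((74*7)*35 + 157224)*(h(-303, -302) + 404343) = ((74*7)*35 + 157224)*(√253 + 404343) = (518*35 + 157224)*(404343 + √253) = (18130 + 157224)*(404343 + √253) = 175354*(404343 + √253) = 70903162422 + 175354*√253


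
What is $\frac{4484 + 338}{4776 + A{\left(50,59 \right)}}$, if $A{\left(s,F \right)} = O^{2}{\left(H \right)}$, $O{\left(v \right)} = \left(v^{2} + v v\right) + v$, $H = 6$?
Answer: $\frac{2411}{5430} \approx 0.44401$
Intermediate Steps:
$O{\left(v \right)} = v + 2 v^{2}$ ($O{\left(v \right)} = \left(v^{2} + v^{2}\right) + v = 2 v^{2} + v = v + 2 v^{2}$)
$A{\left(s,F \right)} = 6084$ ($A{\left(s,F \right)} = \left(6 \left(1 + 2 \cdot 6\right)\right)^{2} = \left(6 \left(1 + 12\right)\right)^{2} = \left(6 \cdot 13\right)^{2} = 78^{2} = 6084$)
$\frac{4484 + 338}{4776 + A{\left(50,59 \right)}} = \frac{4484 + 338}{4776 + 6084} = \frac{4822}{10860} = 4822 \cdot \frac{1}{10860} = \frac{2411}{5430}$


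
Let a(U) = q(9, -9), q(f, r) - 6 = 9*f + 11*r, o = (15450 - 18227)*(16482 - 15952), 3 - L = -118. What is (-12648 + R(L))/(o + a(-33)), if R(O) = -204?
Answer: 6426/735911 ≈ 0.0087320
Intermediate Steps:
L = 121 (L = 3 - 1*(-118) = 3 + 118 = 121)
o = -1471810 (o = -2777*530 = -1471810)
q(f, r) = 6 + 9*f + 11*r (q(f, r) = 6 + (9*f + 11*r) = 6 + 9*f + 11*r)
a(U) = -12 (a(U) = 6 + 9*9 + 11*(-9) = 6 + 81 - 99 = -12)
(-12648 + R(L))/(o + a(-33)) = (-12648 - 204)/(-1471810 - 12) = -12852/(-1471822) = -12852*(-1/1471822) = 6426/735911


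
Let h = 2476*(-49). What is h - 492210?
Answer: -613534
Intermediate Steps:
h = -121324
h - 492210 = -121324 - 492210 = -613534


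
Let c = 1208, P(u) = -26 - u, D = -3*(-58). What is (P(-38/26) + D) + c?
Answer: 17647/13 ≈ 1357.5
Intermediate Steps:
D = 174
(P(-38/26) + D) + c = ((-26 - (-38)/26) + 174) + 1208 = ((-26 - 1*(-19/13)) + 174) + 1208 = ((-26 + 19/13) + 174) + 1208 = (-319/13 + 174) + 1208 = 1943/13 + 1208 = 17647/13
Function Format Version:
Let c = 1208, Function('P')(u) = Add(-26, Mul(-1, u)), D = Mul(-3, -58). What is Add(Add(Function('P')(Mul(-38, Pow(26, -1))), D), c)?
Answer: Rational(17647, 13) ≈ 1357.5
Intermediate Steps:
D = 174
Add(Add(Function('P')(Mul(-38, Pow(26, -1))), D), c) = Add(Add(Add(-26, Mul(-1, Mul(-38, Pow(26, -1)))), 174), 1208) = Add(Add(Add(-26, Mul(-1, Mul(-38, Rational(1, 26)))), 174), 1208) = Add(Add(Add(-26, Mul(-1, Rational(-19, 13))), 174), 1208) = Add(Add(Add(-26, Rational(19, 13)), 174), 1208) = Add(Add(Rational(-319, 13), 174), 1208) = Add(Rational(1943, 13), 1208) = Rational(17647, 13)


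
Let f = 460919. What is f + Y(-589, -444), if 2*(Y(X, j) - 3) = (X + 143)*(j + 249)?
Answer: 504407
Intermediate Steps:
Y(X, j) = 3 + (143 + X)*(249 + j)/2 (Y(X, j) = 3 + ((X + 143)*(j + 249))/2 = 3 + ((143 + X)*(249 + j))/2 = 3 + (143 + X)*(249 + j)/2)
f + Y(-589, -444) = 460919 + (35613/2 + (143/2)*(-444) + (249/2)*(-589) + (½)*(-589)*(-444)) = 460919 + (35613/2 - 31746 - 146661/2 + 130758) = 460919 + 43488 = 504407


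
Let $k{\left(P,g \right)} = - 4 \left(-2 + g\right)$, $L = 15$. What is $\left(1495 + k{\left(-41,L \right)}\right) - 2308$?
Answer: $-865$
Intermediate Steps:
$k{\left(P,g \right)} = 8 - 4 g$
$\left(1495 + k{\left(-41,L \right)}\right) - 2308 = \left(1495 + \left(8 - 60\right)\right) - 2308 = \left(1495 - 52\right) - 2308 = 1443 - 2308 = -865$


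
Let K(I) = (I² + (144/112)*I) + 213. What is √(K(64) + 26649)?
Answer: √1520974/7 ≈ 176.18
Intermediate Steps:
K(I) = 213 + I² + 9*I/7 (K(I) = (I² + (144*(1/112))*I) + 213 = (I² + 9*I/7) + 213 = 213 + I² + 9*I/7)
√(K(64) + 26649) = √((213 + 64² + (9/7)*64) + 26649) = √((213 + 4096 + 576/7) + 26649) = √(30739/7 + 26649) = √(217282/7) = √1520974/7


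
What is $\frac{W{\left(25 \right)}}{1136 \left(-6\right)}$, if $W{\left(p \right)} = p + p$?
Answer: $- \frac{25}{3408} \approx -0.0073357$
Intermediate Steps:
$W{\left(p \right)} = 2 p$
$\frac{W{\left(25 \right)}}{1136 \left(-6\right)} = \frac{2 \cdot 25}{1136 \left(-6\right)} = \frac{50}{-6816} = 50 \left(- \frac{1}{6816}\right) = - \frac{25}{3408}$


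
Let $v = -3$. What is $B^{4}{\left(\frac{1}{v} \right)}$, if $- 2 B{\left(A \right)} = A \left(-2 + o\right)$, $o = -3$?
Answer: $\frac{625}{1296} \approx 0.48225$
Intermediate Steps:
$B{\left(A \right)} = \frac{5 A}{2}$ ($B{\left(A \right)} = - \frac{A \left(-2 - 3\right)}{2} = - \frac{A \left(-5\right)}{2} = - \frac{\left(-5\right) A}{2} = \frac{5 A}{2}$)
$B^{4}{\left(\frac{1}{v} \right)} = \left(\frac{5}{2 \left(-3\right)}\right)^{4} = \left(\frac{5}{2} \left(- \frac{1}{3}\right)\right)^{4} = \left(- \frac{5}{6}\right)^{4} = \frac{625}{1296}$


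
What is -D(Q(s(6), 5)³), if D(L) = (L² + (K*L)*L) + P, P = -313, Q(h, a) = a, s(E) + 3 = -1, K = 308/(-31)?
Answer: 4337828/31 ≈ 1.3993e+5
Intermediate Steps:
K = -308/31 (K = 308*(-1/31) = -308/31 ≈ -9.9355)
s(E) = -4 (s(E) = -3 - 1 = -4)
D(L) = -313 - 277*L²/31 (D(L) = (L² + (-308*L/31)*L) - 313 = (L² - 308*L²/31) - 313 = -277*L²/31 - 313 = -313 - 277*L²/31)
-D(Q(s(6), 5)³) = -(-313 - 277*(5³)²/31) = -(-313 - 277/31*125²) = -(-313 - 277/31*15625) = -(-313 - 4328125/31) = -1*(-4337828/31) = 4337828/31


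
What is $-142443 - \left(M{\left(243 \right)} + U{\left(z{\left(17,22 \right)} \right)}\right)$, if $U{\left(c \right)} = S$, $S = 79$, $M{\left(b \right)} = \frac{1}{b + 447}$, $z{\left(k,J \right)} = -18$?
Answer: $- \frac{98340181}{690} \approx -1.4252 \cdot 10^{5}$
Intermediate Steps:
$M{\left(b \right)} = \frac{1}{447 + b}$
$U{\left(c \right)} = 79$
$-142443 - \left(M{\left(243 \right)} + U{\left(z{\left(17,22 \right)} \right)}\right) = -142443 - \left(\frac{1}{447 + 243} + 79\right) = -142443 - \left(\frac{1}{690} + 79\right) = -142443 - \frac{54511}{690} = - \frac{98340181}{690}$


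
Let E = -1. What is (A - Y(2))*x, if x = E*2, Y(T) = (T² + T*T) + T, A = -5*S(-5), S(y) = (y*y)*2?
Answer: 520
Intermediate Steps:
S(y) = 2*y² (S(y) = y²*2 = 2*y²)
A = -250 (A = -10*(-5)² = -10*25 = -5*50 = -250)
Y(T) = T + 2*T² (Y(T) = (T² + T²) + T = 2*T² + T = T + 2*T²)
x = -2 (x = -1*2 = -2)
(A - Y(2))*x = (-250 - 2*(1 + 2*2))*(-2) = (-250 - 2*(1 + 4))*(-2) = (-250 - 2*5)*(-2) = (-250 - 1*10)*(-2) = (-250 - 10)*(-2) = -260*(-2) = 520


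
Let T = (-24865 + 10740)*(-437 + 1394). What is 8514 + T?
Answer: -13509111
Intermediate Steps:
T = -13517625 (T = -14125*957 = -13517625)
8514 + T = 8514 - 13517625 = -13509111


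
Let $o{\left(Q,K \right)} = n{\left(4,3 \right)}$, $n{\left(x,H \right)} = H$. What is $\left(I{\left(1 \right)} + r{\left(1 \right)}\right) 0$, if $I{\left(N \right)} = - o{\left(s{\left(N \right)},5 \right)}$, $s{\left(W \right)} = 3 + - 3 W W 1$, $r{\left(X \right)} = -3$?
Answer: $0$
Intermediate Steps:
$s{\left(W \right)} = 3 - 3 W^{2}$ ($s{\left(W \right)} = 3 + - 3 W^{2} \cdot 1 = 3 - 3 W^{2}$)
$o{\left(Q,K \right)} = 3$
$I{\left(N \right)} = -3$ ($I{\left(N \right)} = \left(-1\right) 3 = -3$)
$\left(I{\left(1 \right)} + r{\left(1 \right)}\right) 0 = \left(-3 - 3\right) 0 = \left(-6\right) 0 = 0$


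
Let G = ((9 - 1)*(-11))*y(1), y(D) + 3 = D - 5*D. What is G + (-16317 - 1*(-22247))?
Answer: 6546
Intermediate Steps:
y(D) = -3 - 4*D (y(D) = -3 + (D - 5*D) = -3 - 4*D)
G = 616 (G = ((9 - 1)*(-11))*(-3 - 4*1) = (8*(-11))*(-3 - 4) = -88*(-7) = 616)
G + (-16317 - 1*(-22247)) = 616 + (-16317 - 1*(-22247)) = 616 + (-16317 + 22247) = 616 + 5930 = 6546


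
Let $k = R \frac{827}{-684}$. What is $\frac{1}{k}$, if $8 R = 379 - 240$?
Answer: $- \frac{5472}{114953} \approx -0.047602$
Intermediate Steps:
$R = \frac{139}{8}$ ($R = \frac{379 - 240}{8} = \frac{1}{8} \cdot 139 = \frac{139}{8} \approx 17.375$)
$k = - \frac{114953}{5472}$ ($k = \frac{139 \frac{827}{-684}}{8} = \frac{139 \cdot 827 \left(- \frac{1}{684}\right)}{8} = \frac{139}{8} \left(- \frac{827}{684}\right) = - \frac{114953}{5472} \approx -21.008$)
$\frac{1}{k} = \frac{1}{- \frac{114953}{5472}} = - \frac{5472}{114953}$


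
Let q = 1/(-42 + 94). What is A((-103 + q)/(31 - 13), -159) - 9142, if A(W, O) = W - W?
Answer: -9142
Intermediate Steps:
q = 1/52 ≈ 0.019231
A(W, O) = 0
A((-103 + q)/(31 - 13), -159) - 9142 = 0 - 9142 = -9142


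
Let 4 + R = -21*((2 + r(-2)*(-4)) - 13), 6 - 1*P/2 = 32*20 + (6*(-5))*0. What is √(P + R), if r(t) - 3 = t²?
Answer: I*√453 ≈ 21.284*I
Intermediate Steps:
r(t) = 3 + t²
P = -1268 (P = 12 - 2*(32*20 + (6*(-5))*0) = 12 - 2*(640 - 30*0) = 12 - 2*(640 + 0) = 12 - 2*640 = 12 - 1280 = -1268)
R = 815 (R = -4 - 21*((2 + (3 + (-2)²)*(-4)) - 13) = -4 - 21*((2 + (3 + 4)*(-4)) - 13) = -4 - 21*((2 + 7*(-4)) - 13) = -4 - 21*((2 - 28) - 13) = -4 - 21*(-26 - 13) = -4 - 21*(-39) = -4 + 819 = 815)
√(P + R) = √(-1268 + 815) = √(-453) = I*√453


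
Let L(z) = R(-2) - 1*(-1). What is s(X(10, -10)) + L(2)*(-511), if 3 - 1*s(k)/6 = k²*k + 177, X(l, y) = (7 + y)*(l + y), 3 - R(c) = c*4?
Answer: -7176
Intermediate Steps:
R(c) = 3 - 4*c (R(c) = 3 - c*4 = 3 - 4*c)
s(k) = -1044 - 6*k³ (s(k) = 18 - 6*(k²*k + 177) = 18 - 6*(k³ + 177) = 18 - 6*(177 + k³) = 18 + (-1062 - 6*k³) = -1044 - 6*k³)
L(z) = 12 (L(z) = (3 - 4*(-2)) - 1*(-1) = (3 + 8) + 1 = 11 + 1 = 12)
s(X(10, -10)) + L(2)*(-511) = (-1044 - 6*((-10)² + 7*10 + 7*(-10) + 10*(-10))³) + 12*(-511) = (-1044 - 6*(100 + 70 - 70 - 100)³) - 6132 = (-1044 - 6*0³) - 6132 = (-1044 - 6*0) - 6132 = (-1044 + 0) - 6132 = -1044 - 6132 = -7176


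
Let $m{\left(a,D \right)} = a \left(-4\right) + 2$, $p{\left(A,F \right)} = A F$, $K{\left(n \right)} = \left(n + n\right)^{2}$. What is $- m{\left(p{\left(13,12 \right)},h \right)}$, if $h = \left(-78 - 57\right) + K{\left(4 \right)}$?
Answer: $622$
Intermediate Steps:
$K{\left(n \right)} = 4 n^{2}$ ($K{\left(n \right)} = \left(2 n\right)^{2} = 4 n^{2}$)
$h = -71$ ($h = \left(-78 - 57\right) + 4 \cdot 4^{2} = -135 + 4 \cdot 16 = -135 + 64 = -71$)
$m{\left(a,D \right)} = 2 - 4 a$ ($m{\left(a,D \right)} = - 4 a + 2 = 2 - 4 a$)
$- m{\left(p{\left(13,12 \right)},h \right)} = - (2 - 4 \cdot 13 \cdot 12) = - (2 - 624) = \left(-1\right) \left(-622\right) = 622$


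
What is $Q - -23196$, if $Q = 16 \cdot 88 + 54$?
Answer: $24658$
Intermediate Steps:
$Q = 1462$ ($Q = 1408 + 54 = 1462$)
$Q - -23196 = 1462 - -23196 = 1462 + 23196 = 24658$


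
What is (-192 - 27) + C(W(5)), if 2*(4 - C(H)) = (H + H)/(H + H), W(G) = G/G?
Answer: -431/2 ≈ -215.50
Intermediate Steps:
W(G) = 1
C(H) = 7/2 (C(H) = 4 - (H + H)/(2*(H + H)) = 4 - 2*H/(2*(2*H)) = 4 - 2*H*1/(2*H)/2 = 4 - ½*1 = 4 - ½ = 7/2)
(-192 - 27) + C(W(5)) = (-192 - 27) + 7/2 = -219 + 7/2 = -431/2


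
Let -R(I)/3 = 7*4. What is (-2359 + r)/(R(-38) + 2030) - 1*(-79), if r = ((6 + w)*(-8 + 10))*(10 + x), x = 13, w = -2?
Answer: 151559/1946 ≈ 77.882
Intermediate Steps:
R(I) = -84 (R(I) = -21*4 = -3*28 = -84)
r = 184 (r = ((6 - 2)*(-8 + 10))*(10 + 13) = (4*2)*23 = 8*23 = 184)
(-2359 + r)/(R(-38) + 2030) - 1*(-79) = (-2359 + 184)/(-84 + 2030) - 1*(-79) = -2175/1946 + 79 = 151559/1946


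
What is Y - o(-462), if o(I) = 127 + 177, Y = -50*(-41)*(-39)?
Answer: -80254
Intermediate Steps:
Y = -79950 (Y = 2050*(-39) = -79950)
o(I) = 304
Y - o(-462) = -79950 - 1*304 = -79950 - 304 = -80254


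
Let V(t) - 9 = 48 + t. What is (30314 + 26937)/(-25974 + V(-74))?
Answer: -57251/25991 ≈ -2.2027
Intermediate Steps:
V(t) = 57 + t (V(t) = 9 + (48 + t) = 57 + t)
(30314 + 26937)/(-25974 + V(-74)) = (30314 + 26937)/(-25974 + (57 - 74)) = 57251/(-25974 - 17) = 57251/(-25991) = 57251*(-1/25991) = -57251/25991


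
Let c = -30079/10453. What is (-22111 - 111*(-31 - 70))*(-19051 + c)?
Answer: 2170954983800/10453 ≈ 2.0769e+8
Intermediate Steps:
c = -30079/10453 (c = -30079*1/10453 = -30079/10453 ≈ -2.8775)
(-22111 - 111*(-31 - 70))*(-19051 + c) = (-22111 - 111*(-31 - 70))*(-19051 - 30079/10453) = (-22111 - 111*(-101))*(-199170182/10453) = (-22111 + 11211)*(-199170182/10453) = -10900*(-199170182/10453) = 2170954983800/10453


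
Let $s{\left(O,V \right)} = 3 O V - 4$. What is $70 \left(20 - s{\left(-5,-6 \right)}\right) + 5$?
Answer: $-4615$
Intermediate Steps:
$s{\left(O,V \right)} = -4 + 3 O V$ ($s{\left(O,V \right)} = 3 O V - 4 = -4 + 3 O V$)
$70 \left(20 - s{\left(-5,-6 \right)}\right) + 5 = 70 \left(20 - \left(-4 + 3 \left(-5\right) \left(-6\right)\right)\right) + 5 = 70 \left(20 - \left(-4 + 90\right)\right) + 5 = 70 \left(20 - 86\right) + 5 = 70 \left(-66\right) + 5 = -4620 + 5 = -4615$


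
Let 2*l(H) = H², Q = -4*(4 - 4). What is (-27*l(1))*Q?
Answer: 0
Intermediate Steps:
Q = 0 (Q = -4*0 = 0)
l(H) = H²/2
(-27*l(1))*Q = -27*1²/2*0 = -27/2*0 = 0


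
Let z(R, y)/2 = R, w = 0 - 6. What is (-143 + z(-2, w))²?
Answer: 21609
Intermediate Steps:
w = -6
z(R, y) = 2*R
(-143 + z(-2, w))² = (-143 + 2*(-2))² = (-143 - 4)² = (-147)² = 21609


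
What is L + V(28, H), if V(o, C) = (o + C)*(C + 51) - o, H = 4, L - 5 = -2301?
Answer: -564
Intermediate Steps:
L = -2296 (L = 5 - 2301 = -2296)
V(o, C) = -o + (51 + C)*(C + o) (V(o, C) = (C + o)*(51 + C) - o = (51 + C)*(C + o) - o = -o + (51 + C)*(C + o))
L + V(28, H) = -2296 + (4² + 50*28 + 51*4 + 4*28) = -2296 + (16 + 1400 + 204 + 112) = -2296 + 1732 = -564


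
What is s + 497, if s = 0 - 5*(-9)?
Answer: 542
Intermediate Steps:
s = 45 (s = 0 + 45 = 45)
s + 497 = 45 + 497 = 542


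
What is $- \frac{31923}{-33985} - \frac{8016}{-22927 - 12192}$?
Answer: $\frac{199075371}{170502745} \approx 1.1676$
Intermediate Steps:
$- \frac{31923}{-33985} - \frac{8016}{-22927 - 12192} = \left(-31923\right) \left(- \frac{1}{33985}\right) - \frac{8016}{-35119} = \frac{31923}{33985} - - \frac{8016}{35119} = \frac{31923}{33985} + \frac{8016}{35119} = \frac{199075371}{170502745}$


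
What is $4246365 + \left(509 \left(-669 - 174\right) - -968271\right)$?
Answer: $4785549$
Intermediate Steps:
$4246365 + \left(509 \left(-669 - 174\right) - -968271\right) = 4246365 + \left(509 \left(-843\right) + 968271\right) = 4246365 + \left(-429087 + 968271\right) = 4246365 + 539184 = 4785549$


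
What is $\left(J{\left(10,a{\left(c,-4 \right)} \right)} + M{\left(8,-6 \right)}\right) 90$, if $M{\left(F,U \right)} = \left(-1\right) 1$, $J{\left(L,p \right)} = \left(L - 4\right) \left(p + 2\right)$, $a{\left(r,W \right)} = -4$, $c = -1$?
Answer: $-1170$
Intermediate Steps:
$J{\left(L,p \right)} = \left(-4 + L\right) \left(2 + p\right)$
$M{\left(F,U \right)} = -1$
$\left(J{\left(10,a{\left(c,-4 \right)} \right)} + M{\left(8,-6 \right)}\right) 90 = \left(\left(-8 - -16 + 2 \cdot 10 + 10 \left(-4\right)\right) - 1\right) 90 = \left(\left(-8 + 16 + 20 - 40\right) - 1\right) 90 = \left(-12 - 1\right) 90 = \left(-13\right) 90 = -1170$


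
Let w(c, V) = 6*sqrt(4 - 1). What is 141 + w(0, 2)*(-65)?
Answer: 141 - 390*sqrt(3) ≈ -534.50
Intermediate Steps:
w(c, V) = 6*sqrt(3)
141 + w(0, 2)*(-65) = 141 + (6*sqrt(3))*(-65) = 141 - 390*sqrt(3)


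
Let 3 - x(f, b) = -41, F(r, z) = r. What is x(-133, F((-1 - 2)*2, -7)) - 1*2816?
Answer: -2772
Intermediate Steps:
x(f, b) = 44 (x(f, b) = 3 - 1*(-41) = 3 + 41 = 44)
x(-133, F((-1 - 2)*2, -7)) - 1*2816 = 44 - 1*2816 = 44 - 2816 = -2772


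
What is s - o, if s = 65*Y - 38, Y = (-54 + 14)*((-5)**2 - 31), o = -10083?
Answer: 25645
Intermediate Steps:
Y = 240 (Y = -40*(25 - 31) = -40*(-6) = 240)
s = 15562 (s = 65*240 - 38 = 15600 - 38 = 15562)
s - o = 15562 - 1*(-10083) = 15562 + 10083 = 25645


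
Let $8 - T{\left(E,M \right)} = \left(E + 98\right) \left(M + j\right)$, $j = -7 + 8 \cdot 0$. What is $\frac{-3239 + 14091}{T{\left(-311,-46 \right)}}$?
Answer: $- \frac{10852}{11281} \approx -0.96197$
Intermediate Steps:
$j = -7$ ($j = -7 + 0 = -7$)
$T{\left(E,M \right)} = 8 - \left(-7 + M\right) \left(98 + E\right)$ ($T{\left(E,M \right)} = 8 - \left(E + 98\right) \left(M - 7\right) = 8 - \left(98 + E\right) \left(-7 + M\right) = 8 - \left(-7 + M\right) \left(98 + E\right)$)
$\frac{-3239 + 14091}{T{\left(-311,-46 \right)}} = \frac{-3239 + 14091}{694 - -4508 + 7 \left(-311\right) - \left(-311\right) \left(-46\right)} = \frac{10852}{694 + 4508 - 2177 - 14306} = \frac{10852}{-11281} = 10852 \left(- \frac{1}{11281}\right) = - \frac{10852}{11281}$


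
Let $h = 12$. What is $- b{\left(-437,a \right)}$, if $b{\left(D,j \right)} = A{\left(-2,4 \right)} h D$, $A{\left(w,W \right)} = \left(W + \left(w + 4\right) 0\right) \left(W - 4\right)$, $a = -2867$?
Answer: $0$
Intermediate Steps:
$A{\left(w,W \right)} = W \left(-4 + W\right)$ ($A{\left(w,W \right)} = \left(W + \left(4 + w\right) 0\right) \left(-4 + W\right) = \left(W + 0\right) \left(-4 + W\right) = W \left(-4 + W\right)$)
$b{\left(D,j \right)} = 0$ ($b{\left(D,j \right)} = 4 \left(-4 + 4\right) 12 D = 4 \cdot 0 \cdot 12 D = 0 \cdot 12 D = 0 D = 0$)
$- b{\left(-437,a \right)} = \left(-1\right) 0 = 0$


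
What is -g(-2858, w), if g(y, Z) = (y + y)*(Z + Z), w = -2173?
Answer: -24841736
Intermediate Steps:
g(y, Z) = 4*Z*y (g(y, Z) = (2*y)*(2*Z) = 4*Z*y)
-g(-2858, w) = -4*(-2173)*(-2858) = -1*24841736 = -24841736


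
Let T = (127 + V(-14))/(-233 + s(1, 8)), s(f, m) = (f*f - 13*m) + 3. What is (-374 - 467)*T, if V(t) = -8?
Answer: 100079/333 ≈ 300.54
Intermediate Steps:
s(f, m) = 3 + f**2 - 13*m (s(f, m) = (f**2 - 13*m) + 3 = 3 + f**2 - 13*m)
T = -119/333 (T = (127 - 8)/(-233 + (3 + 1**2 - 13*8)) = 119/(-233 + (3 + 1 - 104)) = 119/(-233 - 100) = 119/(-333) = 119*(-1/333) = -119/333 ≈ -0.35736)
(-374 - 467)*T = (-374 - 467)*(-119/333) = -841*(-119/333) = 100079/333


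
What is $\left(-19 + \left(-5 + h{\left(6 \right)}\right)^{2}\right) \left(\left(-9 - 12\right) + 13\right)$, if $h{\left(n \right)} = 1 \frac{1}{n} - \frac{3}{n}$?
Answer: $- \frac{680}{9} \approx -75.556$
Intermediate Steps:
$h{\left(n \right)} = - \frac{2}{n}$ ($h{\left(n \right)} = \frac{1}{n} - \frac{3}{n} = - \frac{2}{n}$)
$\left(-19 + \left(-5 + h{\left(6 \right)}\right)^{2}\right) \left(\left(-9 - 12\right) + 13\right) = \left(-19 + \left(-5 - \frac{2}{6}\right)^{2}\right) \left(\left(-9 - 12\right) + 13\right) = \left(-19 + \left(-5 - \frac{1}{3}\right)^{2}\right) \left(-21 + 13\right) = \left(-19 + \left(-5 - \frac{1}{3}\right)^{2}\right) \left(-8\right) = \left(-19 + \left(- \frac{16}{3}\right)^{2}\right) \left(-8\right) = \left(-19 + \frac{256}{9}\right) \left(-8\right) = \frac{85}{9} \left(-8\right) = - \frac{680}{9}$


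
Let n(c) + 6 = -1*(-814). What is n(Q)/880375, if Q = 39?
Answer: 808/880375 ≈ 0.00091779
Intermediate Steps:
n(c) = 808 (n(c) = -6 - 1*(-814) = -6 + 814 = 808)
n(Q)/880375 = 808/880375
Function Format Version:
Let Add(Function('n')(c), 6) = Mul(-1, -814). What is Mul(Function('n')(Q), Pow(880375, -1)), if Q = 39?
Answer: Rational(808, 880375) ≈ 0.00091779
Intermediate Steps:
Function('n')(c) = 808 (Function('n')(c) = Add(-6, Mul(-1, -814)) = Add(-6, 814) = 808)
Mul(Function('n')(Q), Pow(880375, -1)) = Mul(808, Pow(880375, -1)) = Mul(808, Rational(1, 880375)) = Rational(808, 880375)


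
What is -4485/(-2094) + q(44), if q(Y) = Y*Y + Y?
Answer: 1383535/698 ≈ 1982.1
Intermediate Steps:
q(Y) = Y + Y**2 (q(Y) = Y**2 + Y = Y + Y**2)
-4485/(-2094) + q(44) = -4485/(-2094) + 44*(1 + 44) = -4485*(-1/2094) + 44*45 = 1495/698 + 1980 = 1383535/698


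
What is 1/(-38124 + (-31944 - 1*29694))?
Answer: -1/99762 ≈ -1.0024e-5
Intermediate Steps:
1/(-38124 + (-31944 - 1*29694)) = 1/(-38124 + (-31944 - 29694)) = 1/(-38124 - 61638) = 1/(-99762) = -1/99762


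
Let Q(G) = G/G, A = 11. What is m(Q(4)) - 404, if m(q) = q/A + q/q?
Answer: -4432/11 ≈ -402.91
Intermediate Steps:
Q(G) = 1
m(q) = 1 + q/11 (m(q) = q/11 + q/q = q*(1/11) + 1 = q/11 + 1 = 1 + q/11)
m(Q(4)) - 404 = (1 + (1/11)*1) - 404 = (1 + 1/11) - 404 = 12/11 - 404 = -4432/11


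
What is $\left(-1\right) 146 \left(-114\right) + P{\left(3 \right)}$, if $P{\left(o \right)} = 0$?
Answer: $16644$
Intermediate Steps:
$\left(-1\right) 146 \left(-114\right) + P{\left(3 \right)} = \left(-1\right) 146 \left(-114\right) + 0 = \left(-146\right) \left(-114\right) + 0 = 16644 + 0 = 16644$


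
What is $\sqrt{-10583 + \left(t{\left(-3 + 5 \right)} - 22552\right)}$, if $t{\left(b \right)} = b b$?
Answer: $i \sqrt{33131} \approx 182.02 i$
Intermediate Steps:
$t{\left(b \right)} = b^{2}$
$\sqrt{-10583 + \left(t{\left(-3 + 5 \right)} - 22552\right)} = \sqrt{-10583 + \left(\left(-3 + 5\right)^{2} - 22552\right)} = \sqrt{-10583 - \left(22552 - 2^{2}\right)} = \sqrt{-10583 + \left(4 - 22552\right)} = \sqrt{-10583 - 22548} = \sqrt{-33131} = i \sqrt{33131}$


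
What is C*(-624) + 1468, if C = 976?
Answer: -607556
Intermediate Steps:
C*(-624) + 1468 = 976*(-624) + 1468 = -609024 + 1468 = -607556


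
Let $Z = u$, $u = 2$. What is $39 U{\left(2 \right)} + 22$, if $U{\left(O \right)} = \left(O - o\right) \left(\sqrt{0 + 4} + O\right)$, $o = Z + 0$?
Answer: $22$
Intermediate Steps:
$Z = 2$
$o = 2$ ($o = 2 + 0 = 2$)
$U{\left(O \right)} = \left(-2 + O\right) \left(2 + O\right)$ ($U{\left(O \right)} = \left(O - 2\right) \left(\sqrt{0 + 4} + O\right) = \left(O - 2\right) \left(\sqrt{4} + O\right) = \left(-2 + O\right) \left(2 + O\right)$)
$39 U{\left(2 \right)} + 22 = 39 \left(-4 + 2^{2}\right) + 22 = 39 \left(-4 + 4\right) + 22 = 39 \cdot 0 + 22 = 0 + 22 = 22$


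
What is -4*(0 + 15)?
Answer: -60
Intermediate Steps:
-4*(0 + 15) = -4*15 = -60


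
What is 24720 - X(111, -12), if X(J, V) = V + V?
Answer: 24744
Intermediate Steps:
X(J, V) = 2*V
24720 - X(111, -12) = 24720 - 2*(-12) = 24720 - 1*(-24) = 24720 + 24 = 24744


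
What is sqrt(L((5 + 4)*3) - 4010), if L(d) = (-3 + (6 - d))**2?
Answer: I*sqrt(3434) ≈ 58.6*I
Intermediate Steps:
L(d) = (3 - d)**2
sqrt(L((5 + 4)*3) - 4010) = sqrt((-3 + (5 + 4)*3)**2 - 4010) = sqrt((-3 + 9*3)**2 - 4010) = sqrt((-3 + 27)**2 - 4010) = sqrt(24**2 - 4010) = sqrt(576 - 4010) = sqrt(-3434) = I*sqrt(3434)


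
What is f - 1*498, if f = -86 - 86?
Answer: -670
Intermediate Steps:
f = -172
f - 1*498 = -172 - 1*498 = -172 - 498 = -670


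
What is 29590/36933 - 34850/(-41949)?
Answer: 842795320/516434139 ≈ 1.6320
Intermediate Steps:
29590/36933 - 34850/(-41949) = 29590*(1/36933) - 34850*(-1/41949) = 29590/36933 + 34850/41949 = 842795320/516434139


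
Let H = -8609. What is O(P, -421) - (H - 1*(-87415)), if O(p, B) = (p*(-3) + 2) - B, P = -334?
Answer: -77381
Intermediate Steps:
O(p, B) = 2 - B - 3*p (O(p, B) = (-3*p + 2) - B = (2 - 3*p) - B = 2 - B - 3*p)
O(P, -421) - (H - 1*(-87415)) = (2 - 1*(-421) - 3*(-334)) - (-8609 - 1*(-87415)) = (2 + 421 + 1002) - (-8609 + 87415) = 1425 - 1*78806 = 1425 - 78806 = -77381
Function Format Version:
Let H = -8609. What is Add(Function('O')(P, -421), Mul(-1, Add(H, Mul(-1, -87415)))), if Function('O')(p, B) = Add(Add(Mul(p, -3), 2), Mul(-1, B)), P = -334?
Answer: -77381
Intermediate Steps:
Function('O')(p, B) = Add(2, Mul(-1, B), Mul(-3, p)) (Function('O')(p, B) = Add(Add(Mul(-3, p), 2), Mul(-1, B)) = Add(Add(2, Mul(-3, p)), Mul(-1, B)) = Add(2, Mul(-1, B), Mul(-3, p)))
Add(Function('O')(P, -421), Mul(-1, Add(H, Mul(-1, -87415)))) = Add(Add(2, Mul(-1, -421), Mul(-3, -334)), Mul(-1, Add(-8609, Mul(-1, -87415)))) = Add(Add(2, 421, 1002), Mul(-1, Add(-8609, 87415))) = Add(1425, Mul(-1, 78806)) = Add(1425, -78806) = -77381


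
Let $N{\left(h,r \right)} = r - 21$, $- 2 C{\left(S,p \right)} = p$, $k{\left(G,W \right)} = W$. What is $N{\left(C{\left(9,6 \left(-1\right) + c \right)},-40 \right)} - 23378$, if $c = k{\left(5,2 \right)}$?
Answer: $-23439$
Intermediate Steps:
$c = 2$
$C{\left(S,p \right)} = - \frac{p}{2}$
$N{\left(h,r \right)} = -21 + r$ ($N{\left(h,r \right)} = r - 21 = -21 + r$)
$N{\left(C{\left(9,6 \left(-1\right) + c \right)},-40 \right)} - 23378 = \left(-21 - 40\right) - 23378 = -61 - 23378 = -23439$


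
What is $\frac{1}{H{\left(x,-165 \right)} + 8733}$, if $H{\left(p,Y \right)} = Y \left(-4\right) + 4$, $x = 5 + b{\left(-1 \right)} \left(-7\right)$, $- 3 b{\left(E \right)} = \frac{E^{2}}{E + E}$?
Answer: $\frac{1}{9397} \approx 0.00010642$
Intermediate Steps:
$b{\left(E \right)} = - \frac{E}{6}$ ($b{\left(E \right)} = - \frac{\frac{1}{E + E} E^{2}}{3} = - \frac{\frac{1}{2 E} E^{2}}{3} = - \frac{\frac{1}{2} E}{3} = - \frac{E}{6}$)
$x = \frac{23}{6}$ ($x = 5 + \left(- \frac{1}{6}\right) \left(-1\right) \left(-7\right) = 5 + \frac{1}{6} \left(-7\right) = 5 - \frac{7}{6} = \frac{23}{6} \approx 3.8333$)
$H{\left(p,Y \right)} = 4 - 4 Y$ ($H{\left(p,Y \right)} = - 4 Y + 4 = 4 - 4 Y$)
$\frac{1}{H{\left(x,-165 \right)} + 8733} = \frac{1}{\left(4 - -660\right) + 8733} = \frac{1}{\left(4 + 660\right) + 8733} = \frac{1}{664 + 8733} = \frac{1}{9397}$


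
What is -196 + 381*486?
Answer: 184970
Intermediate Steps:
-196 + 381*486 = -196 + 185166 = 184970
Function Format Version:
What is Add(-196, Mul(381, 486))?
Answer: 184970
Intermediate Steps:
Add(-196, Mul(381, 486)) = Add(-196, 185166) = 184970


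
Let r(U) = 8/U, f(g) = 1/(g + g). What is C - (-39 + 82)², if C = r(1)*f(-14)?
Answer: -12945/7 ≈ -1849.3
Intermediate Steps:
f(g) = 1/(2*g)
C = -2/7 (C = (8/1)*((½)/(-14)) = (8*1)*((½)*(-1/14)) = 8*(-1/28) = -2/7 ≈ -0.28571)
C - (-39 + 82)² = -2/7 - (-39 + 82)² = -2/7 - 1*43² = -2/7 - 1*1849 = -2/7 - 1849 = -12945/7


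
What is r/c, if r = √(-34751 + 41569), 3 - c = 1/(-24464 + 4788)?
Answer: 19676*√6818/59029 ≈ 27.523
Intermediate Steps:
c = 59029/19676 (c = 3 - 1/(-24464 + 4788) = 3 - 1/(-19676) = 3 - 1*(-1/19676) = 3 + 1/19676 = 59029/19676 ≈ 3.0000)
r = √6818 ≈ 82.571
r/c = √6818/(59029/19676) = √6818*(19676/59029) = 19676*√6818/59029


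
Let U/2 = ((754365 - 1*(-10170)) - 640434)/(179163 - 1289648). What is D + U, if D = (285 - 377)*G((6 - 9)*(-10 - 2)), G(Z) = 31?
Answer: -3167351422/1110485 ≈ -2852.2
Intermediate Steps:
U = -248202/1110485 (U = 2*(((754365 - 1*(-10170)) - 640434)/(179163 - 1289648)) = 2*(((754365 + 10170) - 640434)/(-1110485)) = 2*((764535 - 640434)*(-1/1110485)) = 2*(124101*(-1/1110485)) = 2*(-124101/1110485) = -248202/1110485 ≈ -0.22351)
D = -2852 (D = (285 - 377)*31 = -92*31 = -2852)
D + U = -2852 - 248202/1110485 = -3167351422/1110485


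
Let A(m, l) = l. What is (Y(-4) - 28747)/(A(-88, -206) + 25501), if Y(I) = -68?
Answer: -5763/5059 ≈ -1.1392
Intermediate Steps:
(Y(-4) - 28747)/(A(-88, -206) + 25501) = (-68 - 28747)/(-206 + 25501) = -28815/25295 = -28815*1/25295 = -5763/5059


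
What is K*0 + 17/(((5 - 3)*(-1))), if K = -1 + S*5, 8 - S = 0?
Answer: -17/2 ≈ -8.5000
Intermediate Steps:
S = 8 (S = 8 - 1*0 = 8 + 0 = 8)
K = 39 (K = -1 + 8*5 = -1 + 40 = 39)
K*0 + 17/(((5 - 3)*(-1))) = 39*0 + 17/(((5 - 3)*(-1))) = 0 + 17/((2*(-1))) = 0 + 17/(-2) = 0 + 17*(-½) = 0 - 17/2 = -17/2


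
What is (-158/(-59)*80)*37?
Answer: 467680/59 ≈ 7926.8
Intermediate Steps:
(-158/(-59)*80)*37 = (-158*(-1/59)*80)*37 = ((158/59)*80)*37 = (12640/59)*37 = 467680/59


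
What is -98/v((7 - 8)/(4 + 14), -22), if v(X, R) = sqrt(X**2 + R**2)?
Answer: -1764*sqrt(156817)/156817 ≈ -4.4545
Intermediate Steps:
v(X, R) = sqrt(R**2 + X**2)
-98/v((7 - 8)/(4 + 14), -22) = -98/sqrt((-22)**2 + ((7 - 8)/(4 + 14))**2) = -98/sqrt(484 + (-1/18)**2) = -98/sqrt(484 + 1/324) = -98*18*sqrt(156817)/156817 = -1764*sqrt(156817)/156817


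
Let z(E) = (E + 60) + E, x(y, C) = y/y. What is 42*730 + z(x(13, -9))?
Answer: 30722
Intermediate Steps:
x(y, C) = 1
z(E) = 60 + 2*E (z(E) = (60 + E) + E = 60 + 2*E)
42*730 + z(x(13, -9)) = 42*730 + (60 + 2*1) = 30660 + (60 + 2) = 30660 + 62 = 30722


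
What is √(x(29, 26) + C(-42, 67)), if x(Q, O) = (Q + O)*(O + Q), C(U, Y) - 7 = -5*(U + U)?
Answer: 2*√863 ≈ 58.754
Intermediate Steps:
C(U, Y) = 7 - 10*U (C(U, Y) = 7 - 5*(U + U) = 7 - 10*U)
x(Q, O) = (O + Q)² (x(Q, O) = (O + Q)*(O + Q) = (O + Q)²)
√(x(29, 26) + C(-42, 67)) = √((26 + 29)² + (7 - 10*(-42))) = √(55² + (7 + 420)) = √(3025 + 427) = √3452 = 2*√863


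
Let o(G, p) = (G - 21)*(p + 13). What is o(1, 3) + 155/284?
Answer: -90725/284 ≈ -319.45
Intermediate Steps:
o(G, p) = (-21 + G)*(13 + p)
o(1, 3) + 155/284 = (-273 - 21*3 + 13*1 + 1*3) + 155/284 = (-273 - 63 + 13 + 3) + 155*(1/284) = -320 + 155/284 = -90725/284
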